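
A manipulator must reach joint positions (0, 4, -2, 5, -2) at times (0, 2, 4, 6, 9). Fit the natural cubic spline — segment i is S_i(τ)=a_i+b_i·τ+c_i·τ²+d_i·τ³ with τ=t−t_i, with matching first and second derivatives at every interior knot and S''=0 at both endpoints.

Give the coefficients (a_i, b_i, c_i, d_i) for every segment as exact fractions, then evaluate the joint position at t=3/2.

  seg 0: a=0 b=826/213 c=0 d=-100/213
  seg 1: a=4 b=-374/213 c=-200/71 d=935/852
  seg 2: a=-2 b=31/213 c=535/142 d=-1781/1704
  seg 3: a=5 b=1139/426 c=-711/284 d=79/284
S(3/2) = 601/142

Δ: Δ0=2, Δ1=-3, Δ2=7/2, Δ3=-7/3
row 1: diag=8, rhs=-30; c'=1/4, d'=-15/4
row 2: denom=8−2·1/4=15/2; d'=(39−2·-15/4)/(15/2)=31/5
row 3: denom=10−2·4/15=142/15; d'=(-35−2·31/5)/(142/15)=-711/142
back: M3=-711/142
back: M2=31/5−4/15·-711/142=535/71
back: M1=-15/4−1/4·535/71=-400/71
M: M0=0, M1=-400/71, M2=535/71, M3=-711/142, M4=0
seg 0: a=0, c=M0/2=0, d=(M1−M0)/(6·2)=-100/213, b=Δ0−h0·(2M0+M1)/6=826/213
seg 1: a=4, c=M1/2=-200/71, d=(M2−M1)/(6·2)=935/852, b=Δ1−h1·(2M1+M2)/6=-374/213
seg 2: a=-2, c=M2/2=535/142, d=(M3−M2)/(6·2)=-1781/1704, b=Δ2−h2·(2M2+M3)/6=31/213
seg 3: a=5, c=M3/2=-711/284, d=(M4−M3)/(6·3)=79/284, b=Δ3−h3·(2M3+M4)/6=1139/426
t_q=3/2 → seg 0, τ=3/2; S=0+826/213·τ+0·τ²+-100/213·τ³=601/142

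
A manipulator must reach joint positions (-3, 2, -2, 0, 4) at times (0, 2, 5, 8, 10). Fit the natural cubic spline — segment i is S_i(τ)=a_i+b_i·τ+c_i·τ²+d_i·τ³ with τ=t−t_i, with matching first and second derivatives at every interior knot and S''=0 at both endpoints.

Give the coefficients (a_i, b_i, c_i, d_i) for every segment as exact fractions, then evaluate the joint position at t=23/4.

  seg 0: a=-3 b=3497/1020 c=0 d=-947/4080
  seg 1: a=2 b=164/255 c=-947/680 d=499/2040
  seg 2: a=-2 b=-133/120 c=55/68 d=-443/6120
  seg 3: a=0 b=913/510 c=107/680 d=-107/4080
S(23/4) = -20949/8704

Δ: Δ0=5/2, Δ1=-4/3, Δ2=2/3, Δ3=2
row 1: diag=10, rhs=-23; c'=3/10, d'=-23/10
row 2: denom=12−3·3/10=111/10; d'=(12−3·-23/10)/(111/10)=63/37
row 3: denom=10−3·10/37=340/37; d'=(8−3·63/37)/(340/37)=107/340
back: M3=107/340
back: M2=63/37−10/37·107/340=55/34
back: M1=-23/10−3/10·55/34=-947/340
M: M0=0, M1=-947/340, M2=55/34, M3=107/340, M4=0
seg 0: a=-3, c=M0/2=0, d=(M1−M0)/(6·2)=-947/4080, b=Δ0−h0·(2M0+M1)/6=3497/1020
seg 1: a=2, c=M1/2=-947/680, d=(M2−M1)/(6·3)=499/2040, b=Δ1−h1·(2M1+M2)/6=164/255
seg 2: a=-2, c=M2/2=55/68, d=(M3−M2)/(6·3)=-443/6120, b=Δ2−h2·(2M2+M3)/6=-133/120
seg 3: a=0, c=M3/2=107/680, d=(M4−M3)/(6·2)=-107/4080, b=Δ3−h3·(2M3+M4)/6=913/510
t_q=23/4 → seg 2, τ=3/4; S=-2+-133/120·τ+55/68·τ²+-443/6120·τ³=-20949/8704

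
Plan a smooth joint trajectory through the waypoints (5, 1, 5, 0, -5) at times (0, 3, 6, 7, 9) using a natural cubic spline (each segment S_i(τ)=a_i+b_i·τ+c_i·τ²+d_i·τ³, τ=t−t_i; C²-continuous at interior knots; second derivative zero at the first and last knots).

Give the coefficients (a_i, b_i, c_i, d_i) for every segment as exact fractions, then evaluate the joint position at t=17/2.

Δ: Δ0=-4/3, Δ1=4/3, Δ2=-5, Δ3=-5/2
row 1: diag=12, rhs=16; c'=1/4, d'=4/3
row 2: denom=8−3·1/4=29/4; d'=(-38−3·4/3)/(29/4)=-168/29
row 3: denom=6−1·4/29=170/29; d'=(15−1·-168/29)/(170/29)=603/170
back: M3=603/170
back: M2=-168/29−4/29·603/170=-534/85
back: M1=4/3−1/4·-534/85=1481/510
M: M0=0, M1=1481/510, M2=-534/85, M3=603/170, M4=0
seg 0: a=5, c=M0/2=0, d=(M1−M0)/(6·3)=1481/9180, b=Δ0−h0·(2M0+M1)/6=-947/340
seg 1: a=1, c=M1/2=1481/1020, d=(M2−M1)/(6·3)=-937/1836, b=Δ1−h1·(2M1+M2)/6=267/170
seg 2: a=5, c=M2/2=-267/85, d=(M3−M2)/(6·1)=557/340, b=Δ2−h2·(2M2+M3)/6=-1189/340
seg 3: a=0, c=M3/2=603/340, d=(M4−M3)/(6·2)=-201/680, b=Δ3−h3·(2M3+M4)/6=-827/170
t_q=17/2 → seg 3, τ=3/2; S=0+-827/170·τ+603/340·τ²+-201/680·τ³=-4683/1088

  seg 0: a=5 b=-947/340 c=0 d=1481/9180
  seg 1: a=1 b=267/170 c=1481/1020 d=-937/1836
  seg 2: a=5 b=-1189/340 c=-267/85 d=557/340
  seg 3: a=0 b=-827/170 c=603/340 d=-201/680
S(17/2) = -4683/1088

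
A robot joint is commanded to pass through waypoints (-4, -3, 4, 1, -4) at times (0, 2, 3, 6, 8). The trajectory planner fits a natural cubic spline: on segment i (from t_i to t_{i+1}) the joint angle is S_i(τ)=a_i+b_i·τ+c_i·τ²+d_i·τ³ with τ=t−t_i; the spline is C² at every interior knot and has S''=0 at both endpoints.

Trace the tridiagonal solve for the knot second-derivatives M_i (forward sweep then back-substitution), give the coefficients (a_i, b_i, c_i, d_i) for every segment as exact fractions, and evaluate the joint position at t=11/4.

  seg 0: a=-4 b=-433/208 c=0 d=537/832
  seg 1: a=-3 b=589/104 c=1611/416 d=-1055/416
  seg 2: a=4 b=2413/416 c=-777/208 d=47/96
  seg 3: a=1 b=-353/104 c=279/416 d=-93/832
S(11/4) = 62727/26624

Δ: Δ0=1/2, Δ1=7, Δ2=-1, Δ3=-5/2
row 1: diag=6, rhs=39; c'=1/6, d'=13/2
row 2: denom=8−1·1/6=47/6; d'=(-48−1·13/2)/(47/6)=-327/47
row 3: denom=10−3·18/47=416/47; d'=(-9−3·-327/47)/(416/47)=279/208
back: M3=279/208
back: M2=-327/47−18/47·279/208=-777/104
back: M1=13/2−1/6·-777/104=1611/208
M: M0=0, M1=1611/208, M2=-777/104, M3=279/208, M4=0
seg 0: a=-4, c=M0/2=0, d=(M1−M0)/(6·2)=537/832, b=Δ0−h0·(2M0+M1)/6=-433/208
seg 1: a=-3, c=M1/2=1611/416, d=(M2−M1)/(6·1)=-1055/416, b=Δ1−h1·(2M1+M2)/6=589/104
seg 2: a=4, c=M2/2=-777/208, d=(M3−M2)/(6·3)=47/96, b=Δ2−h2·(2M2+M3)/6=2413/416
seg 3: a=1, c=M3/2=279/416, d=(M4−M3)/(6·2)=-93/832, b=Δ3−h3·(2M3+M4)/6=-353/104
t_q=11/4 → seg 1, τ=3/4; S=-3+589/104·τ+1611/416·τ²+-1055/416·τ³=62727/26624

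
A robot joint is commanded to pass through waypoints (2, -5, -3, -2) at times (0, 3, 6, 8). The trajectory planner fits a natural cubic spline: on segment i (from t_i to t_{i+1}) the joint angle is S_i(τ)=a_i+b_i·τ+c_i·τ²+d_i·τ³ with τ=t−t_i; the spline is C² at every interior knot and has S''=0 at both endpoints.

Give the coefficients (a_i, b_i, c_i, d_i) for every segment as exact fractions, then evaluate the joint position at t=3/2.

Δ: Δ0=-7/3, Δ1=2/3, Δ2=1/2
row 1: diag=12, rhs=18; c'=1/4, d'=3/2
row 2: denom=10−3·1/4=37/4; d'=(-1−3·3/2)/(37/4)=-22/37
back: M2=-22/37
back: M1=3/2−1/4·-22/37=61/37
M: M0=0, M1=61/37, M2=-22/37, M3=0
seg 0: a=2, c=M0/2=0, d=(M1−M0)/(6·3)=61/666, b=Δ0−h0·(2M0+M1)/6=-701/222
seg 1: a=-5, c=M1/2=61/74, d=(M2−M1)/(6·3)=-83/666, b=Δ1−h1·(2M1+M2)/6=-76/111
seg 2: a=-3, c=M2/2=-11/37, d=(M3−M2)/(6·2)=11/222, b=Δ2−h2·(2M2+M3)/6=199/222
t_q=3/2 → seg 0, τ=3/2; S=2+-701/222·τ+0·τ²+61/666·τ³=-1437/592

  seg 0: a=2 b=-701/222 c=0 d=61/666
  seg 1: a=-5 b=-76/111 c=61/74 d=-83/666
  seg 2: a=-3 b=199/222 c=-11/37 d=11/222
S(3/2) = -1437/592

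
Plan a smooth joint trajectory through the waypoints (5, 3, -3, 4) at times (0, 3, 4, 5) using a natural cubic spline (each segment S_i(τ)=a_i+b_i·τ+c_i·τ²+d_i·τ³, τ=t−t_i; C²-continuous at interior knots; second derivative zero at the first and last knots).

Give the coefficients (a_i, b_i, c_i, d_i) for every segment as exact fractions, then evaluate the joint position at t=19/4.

  seg 0: a=5 b=247/93 c=0 d=-103/279
  seg 1: a=3 b=-680/93 c=-103/31 d=431/93
  seg 2: a=-3 b=-5/93 c=328/31 d=-328/93
S(19/4) = 353/248

Δ: Δ0=-2/3, Δ1=-6, Δ2=7
row 1: diag=8, rhs=-32; c'=1/8, d'=-4
row 2: denom=4−1·1/8=31/8; d'=(78−1·-4)/(31/8)=656/31
back: M2=656/31
back: M1=-4−1/8·656/31=-206/31
M: M0=0, M1=-206/31, M2=656/31, M3=0
seg 0: a=5, c=M0/2=0, d=(M1−M0)/(6·3)=-103/279, b=Δ0−h0·(2M0+M1)/6=247/93
seg 1: a=3, c=M1/2=-103/31, d=(M2−M1)/(6·1)=431/93, b=Δ1−h1·(2M1+M2)/6=-680/93
seg 2: a=-3, c=M2/2=328/31, d=(M3−M2)/(6·1)=-328/93, b=Δ2−h2·(2M2+M3)/6=-5/93
t_q=19/4 → seg 2, τ=3/4; S=-3+-5/93·τ+328/31·τ²+-328/93·τ³=353/248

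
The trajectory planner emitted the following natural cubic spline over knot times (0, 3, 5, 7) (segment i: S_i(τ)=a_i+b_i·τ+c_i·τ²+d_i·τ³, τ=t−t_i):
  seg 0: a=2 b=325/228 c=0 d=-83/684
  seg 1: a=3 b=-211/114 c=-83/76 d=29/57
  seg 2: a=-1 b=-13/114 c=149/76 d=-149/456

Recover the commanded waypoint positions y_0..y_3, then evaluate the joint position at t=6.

y_0 = S_0(0) = a_0 = 2
y_1 = S_1(0) = a_1 = 3
y_2 = S_2(0) = a_2 = -1
y_3 = S_2(2) = 4
t_q=6 is in segment 2 (τ=1); S_2(τ)=79/152

y_0=2 y_1=3 y_2=-1 y_3=4
S(6) = 79/152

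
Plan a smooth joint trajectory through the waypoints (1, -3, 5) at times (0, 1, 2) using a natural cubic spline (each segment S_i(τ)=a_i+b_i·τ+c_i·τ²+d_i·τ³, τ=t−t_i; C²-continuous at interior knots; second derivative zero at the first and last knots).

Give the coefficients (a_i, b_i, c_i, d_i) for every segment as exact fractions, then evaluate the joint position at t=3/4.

Δ: Δ0=-4, Δ1=8
row 1: diag=4, rhs=72; c'=1/4, d'=18
back: M1=18
M: M0=0, M1=18, M2=0
seg 0: a=1, c=M0/2=0, d=(M1−M0)/(6·1)=3, b=Δ0−h0·(2M0+M1)/6=-7
seg 1: a=-3, c=M1/2=9, d=(M2−M1)/(6·1)=-3, b=Δ1−h1·(2M1+M2)/6=2
t_q=3/4 → seg 0, τ=3/4; S=1+-7·τ+0·τ²+3·τ³=-191/64

  seg 0: a=1 b=-7 c=0 d=3
  seg 1: a=-3 b=2 c=9 d=-3
S(3/4) = -191/64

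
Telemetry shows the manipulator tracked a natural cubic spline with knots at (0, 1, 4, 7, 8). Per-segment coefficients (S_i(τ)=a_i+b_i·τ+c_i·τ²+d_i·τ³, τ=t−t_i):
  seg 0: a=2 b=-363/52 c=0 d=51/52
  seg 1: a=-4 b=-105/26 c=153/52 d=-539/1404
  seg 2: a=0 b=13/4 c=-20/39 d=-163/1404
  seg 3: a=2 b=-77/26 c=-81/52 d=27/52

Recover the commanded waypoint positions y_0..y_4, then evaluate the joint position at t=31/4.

y_0 = S_0(0) = a_0 = 2
y_1 = S_1(0) = a_1 = -4
y_2 = S_2(0) = a_2 = 0
y_3 = S_3(0) = a_3 = 2
y_4 = S_3(1) = -2
t_q=31/4 is in segment 3 (τ=3/4); S_3(τ)=-2923/3328

y_0=2 y_1=-4 y_2=0 y_3=2 y_4=-2
S(31/4) = -2923/3328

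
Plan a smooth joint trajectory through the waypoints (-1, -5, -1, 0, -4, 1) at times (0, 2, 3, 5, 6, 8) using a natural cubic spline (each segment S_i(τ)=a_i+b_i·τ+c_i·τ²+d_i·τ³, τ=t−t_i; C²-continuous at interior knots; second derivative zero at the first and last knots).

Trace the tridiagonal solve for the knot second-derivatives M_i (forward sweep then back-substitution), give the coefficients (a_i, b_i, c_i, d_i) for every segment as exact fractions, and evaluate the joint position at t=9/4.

Δ: Δ0=-2, Δ1=4, Δ2=1/2, Δ3=-4, Δ4=5/2
row 1: diag=6, rhs=36; c'=1/6, d'=6
row 2: denom=6−1·1/6=35/6; d'=(-21−1·6)/(35/6)=-162/35
row 3: denom=6−2·12/35=186/35; d'=(-27−2·-162/35)/(186/35)=-207/62
row 4: denom=6−1·35/186=1081/186; d'=(39−1·-207/62)/(1081/186)=7875/1081
back: M4=7875/1081
back: M3=-207/62−35/186·7875/1081=-5091/1081
back: M2=-162/35−12/35·-5091/1081=-3258/1081
back: M1=6−1/6·-3258/1081=7029/1081
M: M0=0, M1=7029/1081, M2=-3258/1081, M3=-5091/1081, M4=7875/1081, M5=0
seg 0: a=-1, c=M0/2=0, d=(M1−M0)/(6·2)=2343/4324, b=Δ0−h0·(2M0+M1)/6=-4505/1081
seg 1: a=-5, c=M1/2=7029/2162, d=(M2−M1)/(6·1)=-3429/2162, b=Δ1−h1·(2M1+M2)/6=2524/1081
seg 2: a=-1, c=M2/2=-1629/1081, d=(M3−M2)/(6·2)=-13/92, b=Δ2−h2·(2M2+M3)/6=8819/2162
seg 3: a=0, c=M3/2=-5091/2162, d=(M4−M3)/(6·1)=2161/1081, b=Δ3−h3·(2M3+M4)/6=-7879/2162
seg 4: a=-4, c=M4/2=7875/2162, d=(M5−M4)/(6·2)=-2625/4324, b=Δ4−h4·(2M4+M5)/6=-5095/2162
t_q=9/4 → seg 1, τ=1/4; S=-5+2524/1081·τ+7029/2162·τ²+-3429/2162·τ³=-25495/6016

  seg 0: a=-1 b=-4505/1081 c=0 d=2343/4324
  seg 1: a=-5 b=2524/1081 c=7029/2162 d=-3429/2162
  seg 2: a=-1 b=8819/2162 c=-1629/1081 d=-13/92
  seg 3: a=0 b=-7879/2162 c=-5091/2162 d=2161/1081
  seg 4: a=-4 b=-5095/2162 c=7875/2162 d=-2625/4324
S(9/4) = -25495/6016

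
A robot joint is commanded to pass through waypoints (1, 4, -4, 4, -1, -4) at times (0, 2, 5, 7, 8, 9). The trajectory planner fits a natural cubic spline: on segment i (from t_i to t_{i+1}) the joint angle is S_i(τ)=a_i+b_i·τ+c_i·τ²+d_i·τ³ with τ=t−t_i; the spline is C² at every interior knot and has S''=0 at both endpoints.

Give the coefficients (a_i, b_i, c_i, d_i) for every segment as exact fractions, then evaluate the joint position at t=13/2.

  seg 0: a=1 b=36353/11598 c=0 d=-4739/11598
  seg 1: a=4 b=-20515/11598 c=-4739/1933 d=8321/11598
  seg 2: a=-4 b=16774/5799 c=15485/3866 d=-40033/23196
  seg 3: a=4 b=-10415/5799 c=-12274/1933 d=18242/5799
  seg 4: a=-1 b=-29333/5799 c=5968/1933 d=-5968/5799
S(13/2) = 218123/61856

Δ: Δ0=3/2, Δ1=-8/3, Δ2=4, Δ3=-5, Δ4=-3
row 1: diag=10, rhs=-25; c'=3/10, d'=-5/2
row 2: denom=10−3·3/10=91/10; d'=(40−3·-5/2)/(91/10)=475/91
row 3: denom=6−2·20/91=506/91; d'=(-54−2·475/91)/(506/91)=-2932/253
row 4: denom=4−1·91/506=1933/506; d'=(12−1·-2932/253)/(1933/506)=11936/1933
back: M4=11936/1933
back: M3=-2932/253−91/506·11936/1933=-24548/1933
back: M2=475/91−20/91·-24548/1933=15485/1933
back: M1=-5/2−3/10·15485/1933=-9478/1933
M: M0=0, M1=-9478/1933, M2=15485/1933, M3=-24548/1933, M4=11936/1933, M5=0
seg 0: a=1, c=M0/2=0, d=(M1−M0)/(6·2)=-4739/11598, b=Δ0−h0·(2M0+M1)/6=36353/11598
seg 1: a=4, c=M1/2=-4739/1933, d=(M2−M1)/(6·3)=8321/11598, b=Δ1−h1·(2M1+M2)/6=-20515/11598
seg 2: a=-4, c=M2/2=15485/3866, d=(M3−M2)/(6·2)=-40033/23196, b=Δ2−h2·(2M2+M3)/6=16774/5799
seg 3: a=4, c=M3/2=-12274/1933, d=(M4−M3)/(6·1)=18242/5799, b=Δ3−h3·(2M3+M4)/6=-10415/5799
seg 4: a=-1, c=M4/2=5968/1933, d=(M5−M4)/(6·1)=-5968/5799, b=Δ4−h4·(2M4+M5)/6=-29333/5799
t_q=13/2 → seg 2, τ=3/2; S=-4+16774/5799·τ+15485/3866·τ²+-40033/23196·τ³=218123/61856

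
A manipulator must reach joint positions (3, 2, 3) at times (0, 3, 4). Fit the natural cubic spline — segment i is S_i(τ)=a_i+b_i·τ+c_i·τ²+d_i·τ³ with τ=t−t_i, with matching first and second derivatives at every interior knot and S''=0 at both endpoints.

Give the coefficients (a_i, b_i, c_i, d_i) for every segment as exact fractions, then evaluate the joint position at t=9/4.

  seg 0: a=3 b=-5/6 c=0 d=1/18
  seg 1: a=2 b=2/3 c=1/2 d=-1/6
S(9/4) = 225/128

Δ: Δ0=-1/3, Δ1=1
row 1: diag=8, rhs=8; c'=1/8, d'=1
back: M1=1
M: M0=0, M1=1, M2=0
seg 0: a=3, c=M0/2=0, d=(M1−M0)/(6·3)=1/18, b=Δ0−h0·(2M0+M1)/6=-5/6
seg 1: a=2, c=M1/2=1/2, d=(M2−M1)/(6·1)=-1/6, b=Δ1−h1·(2M1+M2)/6=2/3
t_q=9/4 → seg 0, τ=9/4; S=3+-5/6·τ+0·τ²+1/18·τ³=225/128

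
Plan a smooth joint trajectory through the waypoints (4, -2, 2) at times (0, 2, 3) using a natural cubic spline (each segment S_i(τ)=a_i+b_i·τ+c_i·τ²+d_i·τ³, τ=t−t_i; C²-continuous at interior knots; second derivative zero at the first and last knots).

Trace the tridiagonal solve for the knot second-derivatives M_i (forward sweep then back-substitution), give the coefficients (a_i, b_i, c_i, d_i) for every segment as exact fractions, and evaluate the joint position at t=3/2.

Δ: Δ0=-3, Δ1=4
row 1: diag=6, rhs=42; c'=1/6, d'=7
back: M1=7
M: M0=0, M1=7, M2=0
seg 0: a=4, c=M0/2=0, d=(M1−M0)/(6·2)=7/12, b=Δ0−h0·(2M0+M1)/6=-16/3
seg 1: a=-2, c=M1/2=7/2, d=(M2−M1)/(6·1)=-7/6, b=Δ1−h1·(2M1+M2)/6=5/3
t_q=3/2 → seg 0, τ=3/2; S=4+-16/3·τ+0·τ²+7/12·τ³=-65/32

  seg 0: a=4 b=-16/3 c=0 d=7/12
  seg 1: a=-2 b=5/3 c=7/2 d=-7/6
S(3/2) = -65/32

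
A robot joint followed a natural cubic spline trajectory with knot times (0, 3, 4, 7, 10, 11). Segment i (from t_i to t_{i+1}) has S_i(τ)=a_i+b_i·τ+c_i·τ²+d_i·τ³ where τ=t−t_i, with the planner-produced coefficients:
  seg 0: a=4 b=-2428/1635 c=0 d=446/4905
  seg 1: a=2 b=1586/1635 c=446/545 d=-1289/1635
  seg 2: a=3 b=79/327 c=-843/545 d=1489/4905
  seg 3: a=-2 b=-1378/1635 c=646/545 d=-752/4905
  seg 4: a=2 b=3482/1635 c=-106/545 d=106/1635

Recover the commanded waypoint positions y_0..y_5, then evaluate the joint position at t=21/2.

y_0=4 y_1=2 y_2=3 y_3=-2 y_4=2 y_5=4
S(21/2) = 6593/2180

y_0 = S_0(0) = a_0 = 4
y_1 = S_1(0) = a_1 = 2
y_2 = S_2(0) = a_2 = 3
y_3 = S_3(0) = a_3 = -2
y_4 = S_4(0) = a_4 = 2
y_5 = S_4(1) = 4
t_q=21/2 is in segment 4 (τ=1/2); S_4(τ)=6593/2180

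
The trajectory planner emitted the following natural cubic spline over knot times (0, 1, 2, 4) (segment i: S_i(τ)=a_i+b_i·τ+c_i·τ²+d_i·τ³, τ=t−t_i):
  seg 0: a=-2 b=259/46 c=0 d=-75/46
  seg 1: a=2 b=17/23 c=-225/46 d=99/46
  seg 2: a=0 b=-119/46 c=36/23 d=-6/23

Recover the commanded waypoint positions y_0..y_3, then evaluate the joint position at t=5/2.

y_0=-2 y_1=2 y_2=0 y_3=-1
S(5/2) = -43/46

y_0 = S_0(0) = a_0 = -2
y_1 = S_1(0) = a_1 = 2
y_2 = S_2(0) = a_2 = 0
y_3 = S_2(2) = -1
t_q=5/2 is in segment 2 (τ=1/2); S_2(τ)=-43/46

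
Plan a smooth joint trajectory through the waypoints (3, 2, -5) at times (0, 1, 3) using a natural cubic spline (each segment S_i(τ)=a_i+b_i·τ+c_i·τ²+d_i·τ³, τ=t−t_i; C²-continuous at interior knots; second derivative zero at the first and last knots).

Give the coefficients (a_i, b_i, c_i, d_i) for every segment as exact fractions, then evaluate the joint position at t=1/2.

Δ: Δ0=-1, Δ1=-7/2
row 1: diag=6, rhs=-15; c'=1/3, d'=-5/2
back: M1=-5/2
M: M0=0, M1=-5/2, M2=0
seg 0: a=3, c=M0/2=0, d=(M1−M0)/(6·1)=-5/12, b=Δ0−h0·(2M0+M1)/6=-7/12
seg 1: a=2, c=M1/2=-5/4, d=(M2−M1)/(6·2)=5/24, b=Δ1−h1·(2M1+M2)/6=-11/6
t_q=1/2 → seg 0, τ=1/2; S=3+-7/12·τ+0·τ²+-5/12·τ³=85/32

  seg 0: a=3 b=-7/12 c=0 d=-5/12
  seg 1: a=2 b=-11/6 c=-5/4 d=5/24
S(1/2) = 85/32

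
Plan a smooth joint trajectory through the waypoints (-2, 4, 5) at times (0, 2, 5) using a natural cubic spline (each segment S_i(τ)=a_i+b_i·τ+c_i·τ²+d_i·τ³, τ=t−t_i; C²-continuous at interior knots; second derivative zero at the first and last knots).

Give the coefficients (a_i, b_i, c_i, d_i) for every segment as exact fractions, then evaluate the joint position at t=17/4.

  seg 0: a=-2 b=53/15 c=0 d=-2/15
  seg 1: a=4 b=29/15 c=-4/5 d=4/45
S(17/4) = 85/16

Δ: Δ0=3, Δ1=1/3
row 1: diag=10, rhs=-16; c'=3/10, d'=-8/5
back: M1=-8/5
M: M0=0, M1=-8/5, M2=0
seg 0: a=-2, c=M0/2=0, d=(M1−M0)/(6·2)=-2/15, b=Δ0−h0·(2M0+M1)/6=53/15
seg 1: a=4, c=M1/2=-4/5, d=(M2−M1)/(6·3)=4/45, b=Δ1−h1·(2M1+M2)/6=29/15
t_q=17/4 → seg 1, τ=9/4; S=4+29/15·τ+-4/5·τ²+4/45·τ³=85/16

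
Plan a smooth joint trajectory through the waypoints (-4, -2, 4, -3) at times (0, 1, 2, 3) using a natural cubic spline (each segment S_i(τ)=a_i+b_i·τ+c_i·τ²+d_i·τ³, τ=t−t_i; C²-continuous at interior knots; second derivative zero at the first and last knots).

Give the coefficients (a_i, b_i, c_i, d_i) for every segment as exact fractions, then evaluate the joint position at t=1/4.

  seg 0: a=-4 b=1/15 c=0 d=29/15
  seg 1: a=-2 b=88/15 c=29/5 d=-17/3
  seg 2: a=4 b=7/15 c=-56/5 d=56/15
S(1/4) = -253/64

Δ: Δ0=2, Δ1=6, Δ2=-7
row 1: diag=4, rhs=24; c'=1/4, d'=6
row 2: denom=4−1·1/4=15/4; d'=(-78−1·6)/(15/4)=-112/5
back: M2=-112/5
back: M1=6−1/4·-112/5=58/5
M: M0=0, M1=58/5, M2=-112/5, M3=0
seg 0: a=-4, c=M0/2=0, d=(M1−M0)/(6·1)=29/15, b=Δ0−h0·(2M0+M1)/6=1/15
seg 1: a=-2, c=M1/2=29/5, d=(M2−M1)/(6·1)=-17/3, b=Δ1−h1·(2M1+M2)/6=88/15
seg 2: a=4, c=M2/2=-56/5, d=(M3−M2)/(6·1)=56/15, b=Δ2−h2·(2M2+M3)/6=7/15
t_q=1/4 → seg 0, τ=1/4; S=-4+1/15·τ+0·τ²+29/15·τ³=-253/64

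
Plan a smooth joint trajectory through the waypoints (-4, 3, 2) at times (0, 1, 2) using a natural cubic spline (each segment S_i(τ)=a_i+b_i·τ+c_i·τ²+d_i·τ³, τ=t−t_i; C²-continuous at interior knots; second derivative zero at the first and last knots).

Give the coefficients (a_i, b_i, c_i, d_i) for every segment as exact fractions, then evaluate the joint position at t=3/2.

  seg 0: a=-4 b=9 c=0 d=-2
  seg 1: a=3 b=3 c=-6 d=2
S(3/2) = 13/4

Δ: Δ0=7, Δ1=-1
row 1: diag=4, rhs=-48; c'=1/4, d'=-12
back: M1=-12
M: M0=0, M1=-12, M2=0
seg 0: a=-4, c=M0/2=0, d=(M1−M0)/(6·1)=-2, b=Δ0−h0·(2M0+M1)/6=9
seg 1: a=3, c=M1/2=-6, d=(M2−M1)/(6·1)=2, b=Δ1−h1·(2M1+M2)/6=3
t_q=3/2 → seg 1, τ=1/2; S=3+3·τ+-6·τ²+2·τ³=13/4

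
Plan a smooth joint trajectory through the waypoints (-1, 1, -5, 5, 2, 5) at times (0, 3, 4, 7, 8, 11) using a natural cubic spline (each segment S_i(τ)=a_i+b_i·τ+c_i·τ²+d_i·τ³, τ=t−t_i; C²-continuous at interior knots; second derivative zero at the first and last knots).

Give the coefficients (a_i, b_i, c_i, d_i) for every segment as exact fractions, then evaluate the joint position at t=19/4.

  seg 0: a=-1 b=1462/377 c=0 d=-3632/10179
  seg 1: a=1 b=-2170/377 c=-3632/1131 d=3356/1131
  seg 2: a=-5 b=-3706/1131 c=6436/1131 d=-136/117
  seg 3: a=5 b=-586/1131 c=-5396/1131 d=863/377
  seg 4: a=2 b=-3611/1131 c=2371/1131 d=-2371/10179
S(19/4) = -14317/3016

Δ: Δ0=2/3, Δ1=-6, Δ2=10/3, Δ3=-3, Δ4=1
row 1: diag=8, rhs=-40; c'=1/8, d'=-5
row 2: denom=8−1·1/8=63/8; d'=(56−1·-5)/(63/8)=488/63
row 3: denom=8−3·8/21=48/7; d'=(-38−3·488/63)/(48/7)=-643/72
row 4: denom=8−1·7/48=377/48; d'=(24−1·-643/72)/(377/48)=4742/1131
back: M4=4742/1131
back: M3=-643/72−7/48·4742/1131=-10792/1131
back: M2=488/63−8/21·-10792/1131=12872/1131
back: M1=-5−1/8·12872/1131=-7264/1131
M: M0=0, M1=-7264/1131, M2=12872/1131, M3=-10792/1131, M4=4742/1131, M5=0
seg 0: a=-1, c=M0/2=0, d=(M1−M0)/(6·3)=-3632/10179, b=Δ0−h0·(2M0+M1)/6=1462/377
seg 1: a=1, c=M1/2=-3632/1131, d=(M2−M1)/(6·1)=3356/1131, b=Δ1−h1·(2M1+M2)/6=-2170/377
seg 2: a=-5, c=M2/2=6436/1131, d=(M3−M2)/(6·3)=-136/117, b=Δ2−h2·(2M2+M3)/6=-3706/1131
seg 3: a=5, c=M3/2=-5396/1131, d=(M4−M3)/(6·1)=863/377, b=Δ3−h3·(2M3+M4)/6=-586/1131
seg 4: a=2, c=M4/2=2371/1131, d=(M5−M4)/(6·3)=-2371/10179, b=Δ4−h4·(2M4+M5)/6=-3611/1131
t_q=19/4 → seg 2, τ=3/4; S=-5+-3706/1131·τ+6436/1131·τ²+-136/117·τ³=-14317/3016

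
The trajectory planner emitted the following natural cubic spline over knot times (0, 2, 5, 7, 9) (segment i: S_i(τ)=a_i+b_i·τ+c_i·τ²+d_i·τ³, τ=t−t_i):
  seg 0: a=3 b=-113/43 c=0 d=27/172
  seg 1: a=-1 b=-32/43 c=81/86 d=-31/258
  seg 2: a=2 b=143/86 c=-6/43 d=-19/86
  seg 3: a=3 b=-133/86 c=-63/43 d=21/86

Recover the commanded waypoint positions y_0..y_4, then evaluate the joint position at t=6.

y_0=3 y_1=-1 y_2=2 y_3=3 y_4=-4
S(6) = 142/43

y_0 = S_0(0) = a_0 = 3
y_1 = S_1(0) = a_1 = -1
y_2 = S_2(0) = a_2 = 2
y_3 = S_3(0) = a_3 = 3
y_4 = S_3(2) = -4
t_q=6 is in segment 2 (τ=1); S_2(τ)=142/43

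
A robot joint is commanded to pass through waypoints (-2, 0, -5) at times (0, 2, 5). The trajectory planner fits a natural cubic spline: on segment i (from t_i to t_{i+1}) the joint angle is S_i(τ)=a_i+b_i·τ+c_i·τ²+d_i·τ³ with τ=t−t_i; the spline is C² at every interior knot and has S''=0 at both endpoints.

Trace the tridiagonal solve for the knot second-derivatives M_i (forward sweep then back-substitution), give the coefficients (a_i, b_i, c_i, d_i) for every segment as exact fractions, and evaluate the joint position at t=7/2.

  seg 0: a=-2 b=23/15 c=0 d=-2/15
  seg 1: a=0 b=-1/15 c=-4/5 d=4/45
S(7/2) = -8/5

Δ: Δ0=1, Δ1=-5/3
row 1: diag=10, rhs=-16; c'=3/10, d'=-8/5
back: M1=-8/5
M: M0=0, M1=-8/5, M2=0
seg 0: a=-2, c=M0/2=0, d=(M1−M0)/(6·2)=-2/15, b=Δ0−h0·(2M0+M1)/6=23/15
seg 1: a=0, c=M1/2=-4/5, d=(M2−M1)/(6·3)=4/45, b=Δ1−h1·(2M1+M2)/6=-1/15
t_q=7/2 → seg 1, τ=3/2; S=0+-1/15·τ+-4/5·τ²+4/45·τ³=-8/5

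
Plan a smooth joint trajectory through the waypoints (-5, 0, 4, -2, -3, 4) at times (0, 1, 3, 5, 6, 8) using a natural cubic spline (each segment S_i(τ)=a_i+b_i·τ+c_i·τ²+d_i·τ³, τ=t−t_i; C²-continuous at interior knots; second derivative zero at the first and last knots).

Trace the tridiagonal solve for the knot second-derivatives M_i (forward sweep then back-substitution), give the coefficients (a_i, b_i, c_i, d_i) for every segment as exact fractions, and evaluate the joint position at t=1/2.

Δ: Δ0=5, Δ1=2, Δ2=-3, Δ3=-1, Δ4=7/2
row 1: diag=6, rhs=-18; c'=1/3, d'=-3
row 2: denom=8−2·1/3=22/3; d'=(-30−2·-3)/(22/3)=-36/11
row 3: denom=6−2·3/11=60/11; d'=(12−2·-36/11)/(60/11)=17/5
row 4: denom=6−1·11/60=349/60; d'=(27−1·17/5)/(349/60)=1416/349
back: M4=1416/349
back: M3=17/5−11/60·1416/349=927/349
back: M2=-36/11−3/11·927/349=-1395/349
back: M1=-3−1/3·-1395/349=-582/349
M: M0=0, M1=-582/349, M2=-1395/349, M3=927/349, M4=1416/349, M5=0
seg 0: a=-5, c=M0/2=0, d=(M1−M0)/(6·1)=-97/349, b=Δ0−h0·(2M0+M1)/6=1842/349
seg 1: a=0, c=M1/2=-291/349, d=(M2−M1)/(6·2)=-271/1396, b=Δ1−h1·(2M1+M2)/6=1551/349
seg 2: a=4, c=M2/2=-1395/698, d=(M3−M2)/(6·2)=387/698, b=Δ2−h2·(2M2+M3)/6=-426/349
seg 3: a=-2, c=M3/2=927/698, d=(M4−M3)/(6·1)=163/698, b=Δ3−h3·(2M3+M4)/6=-894/349
seg 4: a=-3, c=M4/2=708/349, d=(M5−M4)/(6·2)=-118/349, b=Δ4−h4·(2M4+M5)/6=555/698
t_q=1/2 → seg 0, τ=1/2; S=-5+1842/349·τ+0·τ²+-97/349·τ³=-6689/2792

  seg 0: a=-5 b=1842/349 c=0 d=-97/349
  seg 1: a=0 b=1551/349 c=-291/349 d=-271/1396
  seg 2: a=4 b=-426/349 c=-1395/698 d=387/698
  seg 3: a=-2 b=-894/349 c=927/698 d=163/698
  seg 4: a=-3 b=555/698 c=708/349 d=-118/349
S(1/2) = -6689/2792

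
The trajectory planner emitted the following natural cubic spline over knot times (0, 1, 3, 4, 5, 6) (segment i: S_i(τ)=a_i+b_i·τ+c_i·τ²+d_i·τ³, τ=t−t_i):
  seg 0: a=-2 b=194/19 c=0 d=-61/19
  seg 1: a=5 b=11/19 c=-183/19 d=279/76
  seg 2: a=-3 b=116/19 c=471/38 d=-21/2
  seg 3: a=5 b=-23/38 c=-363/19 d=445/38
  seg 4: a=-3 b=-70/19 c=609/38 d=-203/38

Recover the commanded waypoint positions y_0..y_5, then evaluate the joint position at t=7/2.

y_0=-2 y_1=5 y_2=-3 y_3=5 y_4=-3 y_5=4
S(7/2) = 559/304

y_0 = S_0(0) = a_0 = -2
y_1 = S_1(0) = a_1 = 5
y_2 = S_2(0) = a_2 = -3
y_3 = S_3(0) = a_3 = 5
y_4 = S_4(0) = a_4 = -3
y_5 = S_4(1) = 4
t_q=7/2 is in segment 2 (τ=1/2); S_2(τ)=559/304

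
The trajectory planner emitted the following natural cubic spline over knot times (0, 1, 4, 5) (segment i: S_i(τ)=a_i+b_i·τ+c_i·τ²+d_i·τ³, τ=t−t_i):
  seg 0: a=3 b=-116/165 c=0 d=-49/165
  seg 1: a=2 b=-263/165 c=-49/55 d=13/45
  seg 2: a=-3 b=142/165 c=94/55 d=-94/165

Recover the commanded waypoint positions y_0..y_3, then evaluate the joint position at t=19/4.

y_0 = S_0(0) = a_0 = 3
y_1 = S_1(0) = a_1 = 2
y_2 = S_2(0) = a_2 = -3
y_3 = S_2(1) = -1
t_q=19/4 is in segment 2 (τ=3/4); S_2(τ)=-575/352

y_0=3 y_1=2 y_2=-3 y_3=-1
S(19/4) = -575/352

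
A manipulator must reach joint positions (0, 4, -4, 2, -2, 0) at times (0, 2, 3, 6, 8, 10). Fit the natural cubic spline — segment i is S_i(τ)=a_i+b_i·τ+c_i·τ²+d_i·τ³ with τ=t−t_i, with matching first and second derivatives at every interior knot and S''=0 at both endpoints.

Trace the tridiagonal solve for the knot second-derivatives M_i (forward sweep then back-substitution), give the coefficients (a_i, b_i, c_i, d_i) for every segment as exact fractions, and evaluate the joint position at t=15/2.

  seg 0: a=0 b=4687/785 c=0 d=-3117/3140
  seg 1: a=4 b=-4664/785 c=-9351/1570 d=6119/1570
  seg 2: a=-4 b=-9673/1570 c=4503/785 d=-947/942
  seg 3: a=2 b=874/785 c=-5199/1570 d=551/628
  seg 4: a=-2 b=-1259/785 c=1533/785 d=-511/1570
S(15/2) = -20587/25120

Δ: Δ0=2, Δ1=-8, Δ2=2, Δ3=-2, Δ4=1
row 1: diag=6, rhs=-60; c'=1/6, d'=-10
row 2: denom=8−1·1/6=47/6; d'=(60−1·-10)/(47/6)=420/47
row 3: denom=10−3·18/47=416/47; d'=(-24−3·420/47)/(416/47)=-597/104
row 4: denom=8−2·47/208=785/104; d'=(18−2·-597/104)/(785/104)=3066/785
back: M4=3066/785
back: M3=-597/104−47/208·3066/785=-5199/785
back: M2=420/47−18/47·-5199/785=9006/785
back: M1=-10−1/6·9006/785=-9351/785
M: M0=0, M1=-9351/785, M2=9006/785, M3=-5199/785, M4=3066/785, M5=0
seg 0: a=0, c=M0/2=0, d=(M1−M0)/(6·2)=-3117/3140, b=Δ0−h0·(2M0+M1)/6=4687/785
seg 1: a=4, c=M1/2=-9351/1570, d=(M2−M1)/(6·1)=6119/1570, b=Δ1−h1·(2M1+M2)/6=-4664/785
seg 2: a=-4, c=M2/2=4503/785, d=(M3−M2)/(6·3)=-947/942, b=Δ2−h2·(2M2+M3)/6=-9673/1570
seg 3: a=2, c=M3/2=-5199/1570, d=(M4−M3)/(6·2)=551/628, b=Δ3−h3·(2M3+M4)/6=874/785
seg 4: a=-2, c=M4/2=1533/785, d=(M5−M4)/(6·2)=-511/1570, b=Δ4−h4·(2M4+M5)/6=-1259/785
t_q=15/2 → seg 3, τ=3/2; S=2+874/785·τ+-5199/1570·τ²+551/628·τ³=-20587/25120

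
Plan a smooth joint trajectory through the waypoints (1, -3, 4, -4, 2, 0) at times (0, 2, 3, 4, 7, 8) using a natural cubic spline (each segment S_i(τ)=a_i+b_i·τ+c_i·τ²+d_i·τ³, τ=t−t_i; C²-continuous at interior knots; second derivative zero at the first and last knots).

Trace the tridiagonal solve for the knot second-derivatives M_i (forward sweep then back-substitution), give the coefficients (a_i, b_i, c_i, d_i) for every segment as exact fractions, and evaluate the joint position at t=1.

Δ: Δ0=-2, Δ1=7, Δ2=-8, Δ3=2, Δ4=-2
row 1: diag=6, rhs=54; c'=1/6, d'=9
row 2: denom=4−1·1/6=23/6; d'=(-90−1·9)/(23/6)=-594/23
row 3: denom=8−1·6/23=178/23; d'=(60−1·-594/23)/(178/23)=987/89
row 4: denom=8−3·69/178=1217/178; d'=(-24−3·987/89)/(1217/178)=-10194/1217
back: M4=-10194/1217
back: M3=987/89−69/178·-10194/1217=17448/1217
back: M2=-594/23−6/23·17448/1217=-35982/1217
back: M1=9−1/6·-35982/1217=16950/1217
M: M0=0, M1=16950/1217, M2=-35982/1217, M3=17448/1217, M4=-10194/1217, M5=0
seg 0: a=1, c=M0/2=0, d=(M1−M0)/(6·2)=2825/2434, b=Δ0−h0·(2M0+M1)/6=-8084/1217
seg 1: a=-3, c=M1/2=8475/1217, d=(M2−M1)/(6·1)=-8822/1217, b=Δ1−h1·(2M1+M2)/6=8866/1217
seg 2: a=4, c=M2/2=-17991/1217, d=(M3−M2)/(6·1)=8905/1217, b=Δ2−h2·(2M2+M3)/6=-650/1217
seg 3: a=-4, c=M3/2=8724/1217, d=(M4−M3)/(6·3)=-4607/3651, b=Δ3−h3·(2M3+M4)/6=-9917/1217
seg 4: a=2, c=M4/2=-5097/1217, d=(M5−M4)/(6·1)=1699/1217, b=Δ4−h4·(2M4+M5)/6=964/1217
t_q=1 → seg 0, τ=1; S=1+-8084/1217·τ+0·τ²+2825/2434·τ³=-10909/2434

  seg 0: a=1 b=-8084/1217 c=0 d=2825/2434
  seg 1: a=-3 b=8866/1217 c=8475/1217 d=-8822/1217
  seg 2: a=4 b=-650/1217 c=-17991/1217 d=8905/1217
  seg 3: a=-4 b=-9917/1217 c=8724/1217 d=-4607/3651
  seg 4: a=2 b=964/1217 c=-5097/1217 d=1699/1217
S(1) = -10909/2434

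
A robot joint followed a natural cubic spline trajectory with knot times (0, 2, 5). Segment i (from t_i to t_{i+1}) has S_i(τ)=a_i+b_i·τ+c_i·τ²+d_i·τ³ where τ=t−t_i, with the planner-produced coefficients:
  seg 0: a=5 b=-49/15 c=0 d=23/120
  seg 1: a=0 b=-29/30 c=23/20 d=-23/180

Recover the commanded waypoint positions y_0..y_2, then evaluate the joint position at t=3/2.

y_0=5 y_1=0 y_2=4
S(3/2) = 239/320

y_0 = S_0(0) = a_0 = 5
y_1 = S_1(0) = a_1 = 0
y_2 = S_1(3) = 4
t_q=3/2 is in segment 0 (τ=3/2); S_0(τ)=239/320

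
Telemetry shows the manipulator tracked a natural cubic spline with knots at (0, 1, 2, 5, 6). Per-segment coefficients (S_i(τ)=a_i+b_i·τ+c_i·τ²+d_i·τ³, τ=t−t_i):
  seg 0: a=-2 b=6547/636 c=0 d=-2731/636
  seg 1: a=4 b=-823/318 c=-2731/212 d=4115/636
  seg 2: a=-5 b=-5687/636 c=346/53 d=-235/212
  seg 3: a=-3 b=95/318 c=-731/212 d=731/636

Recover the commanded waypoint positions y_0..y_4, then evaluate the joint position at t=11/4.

y_0=-2 y_1=4 y_2=-5 y_3=-3 y_4=-5
S(11/4) = -115353/13568

y_0 = S_0(0) = a_0 = -2
y_1 = S_1(0) = a_1 = 4
y_2 = S_2(0) = a_2 = -5
y_3 = S_3(0) = a_3 = -3
y_4 = S_3(1) = -5
t_q=11/4 is in segment 2 (τ=3/4); S_2(τ)=-115353/13568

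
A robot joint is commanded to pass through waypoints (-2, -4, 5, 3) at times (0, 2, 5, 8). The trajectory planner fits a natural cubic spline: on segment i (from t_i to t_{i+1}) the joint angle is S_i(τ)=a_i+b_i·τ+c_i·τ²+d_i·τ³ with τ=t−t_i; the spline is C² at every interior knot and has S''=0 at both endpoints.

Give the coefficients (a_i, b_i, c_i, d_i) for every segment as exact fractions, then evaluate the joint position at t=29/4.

Δ: Δ0=-1, Δ1=3, Δ2=-2/3
row 1: diag=10, rhs=24; c'=3/10, d'=12/5
row 2: denom=12−3·3/10=111/10; d'=(-22−3·12/5)/(111/10)=-292/111
back: M2=-292/111
back: M1=12/5−3/10·-292/111=118/37
M: M0=0, M1=118/37, M2=-292/111, M3=0
seg 0: a=-2, c=M0/2=0, d=(M1−M0)/(6·2)=59/222, b=Δ0−h0·(2M0+M1)/6=-229/111
seg 1: a=-4, c=M1/2=59/37, d=(M2−M1)/(6·3)=-323/999, b=Δ1−h1·(2M1+M2)/6=125/111
seg 2: a=5, c=M2/2=-146/111, d=(M3−M2)/(6·3)=146/999, b=Δ2−h2·(2M2+M3)/6=218/111
t_q=29/4 → seg 2, τ=9/4; S=5+218/111·τ+-146/111·τ²+146/999·τ³=5239/1184

  seg 0: a=-2 b=-229/111 c=0 d=59/222
  seg 1: a=-4 b=125/111 c=59/37 d=-323/999
  seg 2: a=5 b=218/111 c=-146/111 d=146/999
S(29/4) = 5239/1184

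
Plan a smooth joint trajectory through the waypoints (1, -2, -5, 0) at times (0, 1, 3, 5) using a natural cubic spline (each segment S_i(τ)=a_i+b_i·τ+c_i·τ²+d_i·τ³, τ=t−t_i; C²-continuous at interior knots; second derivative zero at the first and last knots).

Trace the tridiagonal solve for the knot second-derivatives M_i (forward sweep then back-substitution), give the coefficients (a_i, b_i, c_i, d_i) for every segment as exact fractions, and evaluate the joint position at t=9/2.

Δ: Δ0=-3, Δ1=-3/2, Δ2=5/2
row 1: diag=6, rhs=9; c'=1/3, d'=3/2
row 2: denom=8−2·1/3=22/3; d'=(24−2·3/2)/(22/3)=63/22
back: M2=63/22
back: M1=3/2−1/3·63/22=6/11
M: M0=0, M1=6/11, M2=63/22, M3=0
seg 0: a=1, c=M0/2=0, d=(M1−M0)/(6·1)=1/11, b=Δ0−h0·(2M0+M1)/6=-34/11
seg 1: a=-2, c=M1/2=3/11, d=(M2−M1)/(6·2)=17/88, b=Δ1−h1·(2M1+M2)/6=-31/11
seg 2: a=-5, c=M2/2=63/44, d=(M3−M2)/(6·2)=-21/88, b=Δ2−h2·(2M2+M3)/6=13/22
t_q=9/2 → seg 2, τ=3/2; S=-5+13/22·τ+63/44·τ²+-21/88·τ³=-1195/704

  seg 0: a=1 b=-34/11 c=0 d=1/11
  seg 1: a=-2 b=-31/11 c=3/11 d=17/88
  seg 2: a=-5 b=13/22 c=63/44 d=-21/88
S(9/2) = -1195/704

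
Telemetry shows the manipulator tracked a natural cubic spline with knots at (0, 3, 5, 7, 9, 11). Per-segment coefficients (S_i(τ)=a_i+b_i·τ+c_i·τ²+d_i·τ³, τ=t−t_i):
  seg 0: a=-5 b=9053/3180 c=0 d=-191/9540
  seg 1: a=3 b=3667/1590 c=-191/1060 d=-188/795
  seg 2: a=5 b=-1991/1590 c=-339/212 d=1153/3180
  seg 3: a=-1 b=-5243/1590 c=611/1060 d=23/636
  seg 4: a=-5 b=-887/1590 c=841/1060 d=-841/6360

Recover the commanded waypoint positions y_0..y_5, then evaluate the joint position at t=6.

y_0 = S_0(0) = a_0 = -5
y_1 = S_1(0) = a_1 = 3
y_2 = S_2(0) = a_2 = 5
y_3 = S_3(0) = a_3 = -1
y_4 = S_4(0) = a_4 = -5
y_5 = S_4(2) = -4
t_q=6 is in segment 2 (τ=1); S_2(τ)=1331/530

y_0=-5 y_1=3 y_2=5 y_3=-1 y_4=-5 y_5=-4
S(6) = 1331/530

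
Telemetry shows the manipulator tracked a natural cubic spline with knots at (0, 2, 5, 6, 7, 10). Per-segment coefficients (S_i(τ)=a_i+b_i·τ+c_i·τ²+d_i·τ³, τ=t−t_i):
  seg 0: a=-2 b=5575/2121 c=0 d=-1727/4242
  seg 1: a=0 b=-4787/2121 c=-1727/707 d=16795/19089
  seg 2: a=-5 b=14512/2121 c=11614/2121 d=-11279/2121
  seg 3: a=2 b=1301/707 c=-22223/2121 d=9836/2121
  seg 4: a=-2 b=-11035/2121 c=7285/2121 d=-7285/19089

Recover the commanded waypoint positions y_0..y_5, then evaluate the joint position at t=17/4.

y_0=-2 y_1=0 y_2=-5 y_3=2 y_4=-2 y_5=3
S(17/4) = -335859/45248

y_0 = S_0(0) = a_0 = -2
y_1 = S_1(0) = a_1 = 0
y_2 = S_2(0) = a_2 = -5
y_3 = S_3(0) = a_3 = 2
y_4 = S_4(0) = a_4 = -2
y_5 = S_4(3) = 3
t_q=17/4 is in segment 1 (τ=9/4); S_1(τ)=-335859/45248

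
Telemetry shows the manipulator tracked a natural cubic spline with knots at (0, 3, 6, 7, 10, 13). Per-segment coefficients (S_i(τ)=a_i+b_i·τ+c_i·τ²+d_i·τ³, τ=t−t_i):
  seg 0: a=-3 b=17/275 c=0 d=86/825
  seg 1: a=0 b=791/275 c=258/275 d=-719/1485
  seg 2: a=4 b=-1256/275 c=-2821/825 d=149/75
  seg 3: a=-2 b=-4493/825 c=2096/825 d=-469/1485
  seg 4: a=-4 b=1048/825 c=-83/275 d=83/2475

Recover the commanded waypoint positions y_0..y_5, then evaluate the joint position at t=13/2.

y_0 = S_0(0) = a_0 = -3
y_1 = S_1(0) = a_1 = 0
y_2 = S_2(0) = a_2 = 4
y_3 = S_3(0) = a_3 = -2
y_4 = S_4(0) = a_4 = -4
y_5 = S_4(3) = -2
t_q=13/2 is in segment 2 (τ=1/2); S_2(τ)=293/264

y_0=-3 y_1=0 y_2=4 y_3=-2 y_4=-4 y_5=-2
S(13/2) = 293/264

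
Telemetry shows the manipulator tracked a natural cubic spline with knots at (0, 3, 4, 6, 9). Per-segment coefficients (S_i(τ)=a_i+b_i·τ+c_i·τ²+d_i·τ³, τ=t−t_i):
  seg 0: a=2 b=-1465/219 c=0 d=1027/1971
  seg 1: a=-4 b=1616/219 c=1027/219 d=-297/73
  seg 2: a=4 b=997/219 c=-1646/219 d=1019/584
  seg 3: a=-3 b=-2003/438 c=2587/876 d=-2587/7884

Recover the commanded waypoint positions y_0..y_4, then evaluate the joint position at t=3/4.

y_0=2 y_1=-4 y_2=4 y_3=-3 y_4=1
S(3/4) = -13069/4672

y_0 = S_0(0) = a_0 = 2
y_1 = S_1(0) = a_1 = -4
y_2 = S_2(0) = a_2 = 4
y_3 = S_3(0) = a_3 = -3
y_4 = S_3(3) = 1
t_q=3/4 is in segment 0 (τ=3/4); S_0(τ)=-13069/4672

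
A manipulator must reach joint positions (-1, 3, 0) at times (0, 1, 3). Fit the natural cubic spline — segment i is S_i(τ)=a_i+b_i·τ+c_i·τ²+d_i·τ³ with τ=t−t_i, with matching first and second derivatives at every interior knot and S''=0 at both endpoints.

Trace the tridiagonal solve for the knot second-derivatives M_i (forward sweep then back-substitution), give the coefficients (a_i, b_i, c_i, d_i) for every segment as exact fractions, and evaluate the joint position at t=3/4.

Δ: Δ0=4, Δ1=-3/2
row 1: diag=6, rhs=-33; c'=1/3, d'=-11/2
back: M1=-11/2
M: M0=0, M1=-11/2, M2=0
seg 0: a=-1, c=M0/2=0, d=(M1−M0)/(6·1)=-11/12, b=Δ0−h0·(2M0+M1)/6=59/12
seg 1: a=3, c=M1/2=-11/4, d=(M2−M1)/(6·2)=11/24, b=Δ1−h1·(2M1+M2)/6=13/6
t_q=3/4 → seg 0, τ=3/4; S=-1+59/12·τ+0·τ²+-11/12·τ³=589/256

  seg 0: a=-1 b=59/12 c=0 d=-11/12
  seg 1: a=3 b=13/6 c=-11/4 d=11/24
S(3/4) = 589/256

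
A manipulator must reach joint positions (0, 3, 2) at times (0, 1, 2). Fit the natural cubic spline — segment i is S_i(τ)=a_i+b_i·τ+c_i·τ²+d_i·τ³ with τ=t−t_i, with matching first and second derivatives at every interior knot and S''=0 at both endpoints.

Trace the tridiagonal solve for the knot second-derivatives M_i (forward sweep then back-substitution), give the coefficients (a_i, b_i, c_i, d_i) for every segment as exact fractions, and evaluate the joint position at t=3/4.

Δ: Δ0=3, Δ1=-1
row 1: diag=4, rhs=-24; c'=1/4, d'=-6
back: M1=-6
M: M0=0, M1=-6, M2=0
seg 0: a=0, c=M0/2=0, d=(M1−M0)/(6·1)=-1, b=Δ0−h0·(2M0+M1)/6=4
seg 1: a=3, c=M1/2=-3, d=(M2−M1)/(6·1)=1, b=Δ1−h1·(2M1+M2)/6=1
t_q=3/4 → seg 0, τ=3/4; S=0+4·τ+0·τ²+-1·τ³=165/64

  seg 0: a=0 b=4 c=0 d=-1
  seg 1: a=3 b=1 c=-3 d=1
S(3/4) = 165/64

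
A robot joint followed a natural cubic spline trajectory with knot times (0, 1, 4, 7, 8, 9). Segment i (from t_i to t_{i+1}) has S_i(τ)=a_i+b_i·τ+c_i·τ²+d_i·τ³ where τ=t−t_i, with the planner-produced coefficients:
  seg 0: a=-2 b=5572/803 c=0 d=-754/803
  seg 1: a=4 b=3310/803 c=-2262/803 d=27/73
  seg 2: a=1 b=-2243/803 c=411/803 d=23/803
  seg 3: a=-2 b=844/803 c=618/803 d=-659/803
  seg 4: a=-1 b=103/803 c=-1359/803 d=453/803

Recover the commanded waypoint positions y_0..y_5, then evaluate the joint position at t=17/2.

y_0 = S_0(0) = a_0 = -2
y_1 = S_1(0) = a_1 = 4
y_2 = S_2(0) = a_2 = 1
y_3 = S_3(0) = a_3 = -2
y_4 = S_4(0) = a_4 = -1
y_5 = S_4(1) = -2
t_q=17/2 is in segment 4 (τ=1/2); S_4(τ)=-8277/6424

y_0=-2 y_1=4 y_2=1 y_3=-2 y_4=-1 y_5=-2
S(17/2) = -8277/6424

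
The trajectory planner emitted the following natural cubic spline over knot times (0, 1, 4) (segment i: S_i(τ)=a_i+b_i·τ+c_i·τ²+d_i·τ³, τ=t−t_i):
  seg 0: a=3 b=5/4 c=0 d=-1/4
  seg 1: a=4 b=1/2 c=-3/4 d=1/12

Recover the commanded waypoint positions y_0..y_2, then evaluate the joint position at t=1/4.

y_0=3 y_1=4 y_2=1
S(1/4) = 847/256

y_0 = S_0(0) = a_0 = 3
y_1 = S_1(0) = a_1 = 4
y_2 = S_1(3) = 1
t_q=1/4 is in segment 0 (τ=1/4); S_0(τ)=847/256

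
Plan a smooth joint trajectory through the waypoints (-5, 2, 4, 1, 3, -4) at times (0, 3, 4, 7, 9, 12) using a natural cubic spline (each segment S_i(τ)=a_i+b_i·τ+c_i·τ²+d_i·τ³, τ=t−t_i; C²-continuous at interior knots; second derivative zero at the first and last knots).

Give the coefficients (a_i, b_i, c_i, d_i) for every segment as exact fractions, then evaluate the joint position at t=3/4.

  seg 0: a=-5 b=667/296 c=0 d=71/7992
  seg 1: a=2 b=369/148 c=71/888 d=-509/888
  seg 2: a=4 b=829/888 c=-182/111 d=2651/7992
  seg 3: a=1 b=23/444 c=1195/888 d=-129/296
  seg 4: a=3 b=91/444 c=-1127/888 d=1127/7992
S(3/4) = -62633/18944

Δ: Δ0=7/3, Δ1=2, Δ2=-1, Δ3=1, Δ4=-7/3
row 1: diag=8, rhs=-2; c'=1/8, d'=-1/4
row 2: denom=8−1·1/8=63/8; d'=(-18−1·-1/4)/(63/8)=-142/63
row 3: denom=10−3·8/21=62/7; d'=(12−3·-142/63)/(62/7)=197/93
row 4: denom=10−2·7/31=296/31; d'=(-20−2·197/93)/(296/31)=-1127/444
back: M4=-1127/444
back: M3=197/93−7/31·-1127/444=1195/444
back: M2=-142/63−8/21·1195/444=-364/111
back: M1=-1/4−1/8·-364/111=71/444
M: M0=0, M1=71/444, M2=-364/111, M3=1195/444, M4=-1127/444, M5=0
seg 0: a=-5, c=M0/2=0, d=(M1−M0)/(6·3)=71/7992, b=Δ0−h0·(2M0+M1)/6=667/296
seg 1: a=2, c=M1/2=71/888, d=(M2−M1)/(6·1)=-509/888, b=Δ1−h1·(2M1+M2)/6=369/148
seg 2: a=4, c=M2/2=-182/111, d=(M3−M2)/(6·3)=2651/7992, b=Δ2−h2·(2M2+M3)/6=829/888
seg 3: a=1, c=M3/2=1195/888, d=(M4−M3)/(6·2)=-129/296, b=Δ3−h3·(2M3+M4)/6=23/444
seg 4: a=3, c=M4/2=-1127/888, d=(M5−M4)/(6·3)=1127/7992, b=Δ4−h4·(2M4+M5)/6=91/444
t_q=3/4 → seg 0, τ=3/4; S=-5+667/296·τ+0·τ²+71/7992·τ³=-62633/18944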